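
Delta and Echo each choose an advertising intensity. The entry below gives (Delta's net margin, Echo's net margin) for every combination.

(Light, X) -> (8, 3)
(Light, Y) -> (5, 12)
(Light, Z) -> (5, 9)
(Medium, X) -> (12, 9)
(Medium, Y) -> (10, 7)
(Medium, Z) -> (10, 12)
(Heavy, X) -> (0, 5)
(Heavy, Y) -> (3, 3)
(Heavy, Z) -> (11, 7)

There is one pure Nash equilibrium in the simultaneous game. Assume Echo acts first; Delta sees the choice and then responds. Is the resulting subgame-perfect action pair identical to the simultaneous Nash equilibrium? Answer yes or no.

no

Backward induction with Echo moving first.
- X → Delta plays Medium (best of 8, 12, 0); Echo gets 9.
- Y → Delta plays Medium (best of 5, 10, 3); Echo gets 7.
- Z → Delta plays Heavy (best of 5, 10, 11); Echo gets 7.
Among 9, 7, 7, the best is 9 at X. Subgame-perfect outcome: (Medium, X) with payoffs (12, 9).
For the simultaneous game, intersect best replies.
Delta's best replies: X→Medium; Y→Medium; Z→Heavy.
Echo's best replies: Light→Y; Medium→Z; Heavy→Z.
Only (Heavy, Z) has each player best-responding; Nash payoffs (11, 7).
Sequential outcome (Medium, X) differs from the Nash profile (Heavy, Z).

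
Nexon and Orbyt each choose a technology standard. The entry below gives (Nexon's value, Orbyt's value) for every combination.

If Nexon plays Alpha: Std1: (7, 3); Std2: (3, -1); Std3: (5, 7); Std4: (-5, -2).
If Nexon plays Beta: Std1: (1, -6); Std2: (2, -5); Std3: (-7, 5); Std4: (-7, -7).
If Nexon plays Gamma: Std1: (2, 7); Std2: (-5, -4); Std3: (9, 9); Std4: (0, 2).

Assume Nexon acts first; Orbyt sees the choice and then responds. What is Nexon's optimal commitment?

Gamma

Orbyt best-responds to each possible Nexon move:
- Alpha → Orbyt plays Std3 (best of 3, -1, 7, -2); Nexon gets 5.
- Beta → Orbyt plays Std3 (best of -6, -5, 5, -7); Nexon gets -7.
- Gamma → Orbyt plays Std3 (best of 7, -4, 9, 2); Nexon gets 9.
Maximizing over 5, -7, 9, Nexon chooses Gamma. Subgame-perfect outcome: (Gamma, Std3) with payoffs (9, 9).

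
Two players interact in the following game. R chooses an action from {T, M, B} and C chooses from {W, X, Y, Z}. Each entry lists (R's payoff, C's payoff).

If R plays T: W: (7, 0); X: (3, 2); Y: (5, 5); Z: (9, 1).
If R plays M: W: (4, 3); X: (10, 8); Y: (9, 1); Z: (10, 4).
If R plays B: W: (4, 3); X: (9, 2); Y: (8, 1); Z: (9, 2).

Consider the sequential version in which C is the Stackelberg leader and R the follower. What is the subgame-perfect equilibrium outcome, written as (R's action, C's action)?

Solve by backward induction (C leads).
- W: R compares 7, 4, 4 and picks T; C would get 0.
- X: R compares 3, 10, 9 and picks M; C would get 8.
- Y: R compares 5, 9, 8 and picks M; C would get 1.
- Z: R compares 9, 10, 9 and picks M; C would get 4.
C's induced payoffs are 0, 8, 1, 4, so C commits to X. Subgame-perfect outcome: (M, X) with payoffs (10, 8).

(M, X)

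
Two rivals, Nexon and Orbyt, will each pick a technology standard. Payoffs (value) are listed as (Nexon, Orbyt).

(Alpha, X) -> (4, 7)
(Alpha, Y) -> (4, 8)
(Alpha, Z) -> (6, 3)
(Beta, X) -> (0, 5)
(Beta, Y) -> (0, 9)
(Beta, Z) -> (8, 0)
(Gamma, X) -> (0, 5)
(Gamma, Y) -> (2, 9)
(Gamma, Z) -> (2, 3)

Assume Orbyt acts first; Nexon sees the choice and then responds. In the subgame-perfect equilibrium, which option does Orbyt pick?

Y

Backward induction with Orbyt moving first.
- X → Nexon plays Alpha (best of 4, 0, 0); Orbyt gets 7.
- Y → Nexon plays Alpha (best of 4, 0, 2); Orbyt gets 8.
- Z → Nexon plays Beta (best of 6, 8, 2); Orbyt gets 0.
Among 7, 8, 0, the best is 8 at Y. Subgame-perfect outcome: (Alpha, Y) with payoffs (4, 8).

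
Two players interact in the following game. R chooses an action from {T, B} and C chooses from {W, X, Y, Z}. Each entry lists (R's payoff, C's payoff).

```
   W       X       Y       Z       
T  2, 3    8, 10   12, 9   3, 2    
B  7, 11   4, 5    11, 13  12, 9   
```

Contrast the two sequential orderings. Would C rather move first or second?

second

If R leads: C's best replies are T→X, B→Y; R's induced payoffs 8, 11; outcome (B, Y), payoffs (11, 13).
If C leads: R's best replies are W→B, X→T, Y→T, Z→B; C's induced payoffs 11, 10, 9, 9; outcome (B, W), payoffs (7, 11).
C gets 11 moving first and 13 moving second, so C prefers to move second.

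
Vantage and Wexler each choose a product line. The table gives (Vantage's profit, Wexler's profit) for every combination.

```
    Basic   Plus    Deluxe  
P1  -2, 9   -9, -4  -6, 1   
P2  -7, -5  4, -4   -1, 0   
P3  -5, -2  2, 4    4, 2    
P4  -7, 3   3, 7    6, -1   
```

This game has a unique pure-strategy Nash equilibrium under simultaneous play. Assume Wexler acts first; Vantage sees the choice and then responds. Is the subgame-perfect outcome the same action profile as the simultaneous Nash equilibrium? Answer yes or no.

yes

Backward induction with Wexler moving first.
- Basic: Vantage compares -2, -7, -5, -7 and picks P1; Wexler would get 9.
- Plus: Vantage compares -9, 4, 2, 3 and picks P2; Wexler would get -4.
- Deluxe: Vantage compares -6, -1, 4, 6 and picks P4; Wexler would get -1.
Maximizing over 9, -4, -1, Wexler chooses Basic. Subgame-perfect outcome: (P1, Basic) with payoffs (-2, 9).
Under simultaneous play:
Vantage's best replies: Basic→P1; Plus→P2; Deluxe→P4.
Wexler's best replies: P1→Basic; P2→Deluxe; P3→Plus; P4→Plus.
The unique mutual best reply is (P1, Basic), giving (-2, 9).
Sequential outcome (P1, Basic) coincides with the Nash profile (P1, Basic).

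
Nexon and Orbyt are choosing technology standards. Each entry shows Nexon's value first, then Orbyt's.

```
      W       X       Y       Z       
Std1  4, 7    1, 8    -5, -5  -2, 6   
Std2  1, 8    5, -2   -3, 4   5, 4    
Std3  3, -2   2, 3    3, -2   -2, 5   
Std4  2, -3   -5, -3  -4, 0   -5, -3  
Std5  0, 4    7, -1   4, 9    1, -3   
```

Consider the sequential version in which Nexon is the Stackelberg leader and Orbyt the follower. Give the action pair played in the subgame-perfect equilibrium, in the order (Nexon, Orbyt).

(Std5, Y)

Orbyt best-responds to each possible Nexon move:
- Std1: Orbyt compares 7, 8, -5, 6 and picks X; Nexon would get 1.
- Std2: Orbyt compares 8, -2, 4, 4 and picks W; Nexon would get 1.
- Std3: Orbyt compares -2, 3, -2, 5 and picks Z; Nexon would get -2.
- Std4: Orbyt compares -3, -3, 0, -3 and picks Y; Nexon would get -4.
- Std5: Orbyt compares 4, -1, 9, -3 and picks Y; Nexon would get 4.
Among 1, 1, -2, -4, 4, the best is 4 at Std5. Subgame-perfect outcome: (Std5, Y) with payoffs (4, 9).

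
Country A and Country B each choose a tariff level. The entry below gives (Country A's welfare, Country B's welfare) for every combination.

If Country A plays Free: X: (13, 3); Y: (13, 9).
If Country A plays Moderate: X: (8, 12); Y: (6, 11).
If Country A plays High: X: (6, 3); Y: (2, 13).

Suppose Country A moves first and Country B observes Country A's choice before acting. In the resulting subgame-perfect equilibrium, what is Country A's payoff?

Country B best-responds to each possible Country A move:
- Free: BR = Y, leader payoff 13.
- Moderate: BR = X, leader payoff 8.
- High: BR = Y, leader payoff 2.
Among 13, 8, 2, the best is 13 at Free. Subgame-perfect outcome: (Free, Y) with payoffs (13, 9).

13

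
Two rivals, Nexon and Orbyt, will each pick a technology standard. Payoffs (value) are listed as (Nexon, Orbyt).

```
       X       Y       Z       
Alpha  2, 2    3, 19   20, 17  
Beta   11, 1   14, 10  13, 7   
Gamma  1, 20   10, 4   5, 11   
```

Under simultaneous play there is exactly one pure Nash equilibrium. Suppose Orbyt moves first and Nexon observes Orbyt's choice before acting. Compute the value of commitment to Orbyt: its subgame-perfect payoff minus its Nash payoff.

Work backward from Nexon's decision.
- X → Nexon plays Beta (best of 2, 11, 1); Orbyt gets 1.
- Y → Nexon plays Beta (best of 3, 14, 10); Orbyt gets 10.
- Z → Nexon plays Alpha (best of 20, 13, 5); Orbyt gets 17.
Maximizing over 1, 10, 17, Orbyt chooses Z. Subgame-perfect outcome: (Alpha, Z) with payoffs (20, 17).
For the simultaneous game, intersect best replies.
Nexon's best replies: X→Beta; Y→Beta; Z→Alpha.
Orbyt's best replies: Alpha→Y; Beta→Y; Gamma→X.
The unique mutual best reply is (Beta, Y), giving (14, 10).
Orbyt's commitment gain: 17 − 10 = 7.

7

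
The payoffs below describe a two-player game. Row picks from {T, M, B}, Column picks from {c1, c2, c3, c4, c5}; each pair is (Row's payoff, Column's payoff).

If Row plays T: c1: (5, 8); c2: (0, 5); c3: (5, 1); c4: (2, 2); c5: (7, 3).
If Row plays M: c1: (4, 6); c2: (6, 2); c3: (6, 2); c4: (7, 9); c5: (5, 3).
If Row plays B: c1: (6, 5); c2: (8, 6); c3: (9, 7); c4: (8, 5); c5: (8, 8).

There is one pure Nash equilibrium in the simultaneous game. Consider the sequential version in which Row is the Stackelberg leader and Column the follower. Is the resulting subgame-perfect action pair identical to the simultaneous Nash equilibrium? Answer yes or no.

yes

Solve by backward induction (Row leads).
- T: Column compares 8, 5, 1, 2, 3 and picks c1; Row would get 5.
- M: Column compares 6, 2, 2, 9, 3 and picks c4; Row would get 7.
- B: Column compares 5, 6, 7, 5, 8 and picks c5; Row would get 8.
Maximizing over 5, 7, 8, Row chooses B. Subgame-perfect outcome: (B, c5) with payoffs (8, 8).
Under simultaneous play:
Row's best replies: c1→B; c2→B; c3→B; c4→B; c5→B.
Column's best replies: T→c1; M→c4; B→c5.
The unique mutual best reply is (B, c5), giving (8, 8).
Sequential outcome (B, c5) coincides with the Nash profile (B, c5).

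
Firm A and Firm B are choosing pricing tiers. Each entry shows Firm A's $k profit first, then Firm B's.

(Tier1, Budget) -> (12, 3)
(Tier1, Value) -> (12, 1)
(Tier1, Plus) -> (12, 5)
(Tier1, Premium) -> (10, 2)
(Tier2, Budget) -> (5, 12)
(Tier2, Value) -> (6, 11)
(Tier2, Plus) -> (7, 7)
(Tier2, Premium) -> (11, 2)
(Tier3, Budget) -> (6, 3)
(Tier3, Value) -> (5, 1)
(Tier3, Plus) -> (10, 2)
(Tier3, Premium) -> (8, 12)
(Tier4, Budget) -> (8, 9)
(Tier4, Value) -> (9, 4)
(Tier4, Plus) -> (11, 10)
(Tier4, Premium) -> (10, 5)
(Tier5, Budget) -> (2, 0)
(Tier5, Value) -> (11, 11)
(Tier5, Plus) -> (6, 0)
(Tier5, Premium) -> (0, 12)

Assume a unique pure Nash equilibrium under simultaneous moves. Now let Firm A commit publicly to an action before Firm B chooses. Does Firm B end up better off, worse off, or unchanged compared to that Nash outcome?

Firm B best-responds to each possible Firm A move:
- Tier1: BR = Plus, leader payoff 12.
- Tier2: BR = Budget, leader payoff 5.
- Tier3: BR = Premium, leader payoff 8.
- Tier4: BR = Plus, leader payoff 11.
- Tier5: BR = Premium, leader payoff 0.
Maximizing over 12, 5, 8, 11, 0, Firm A chooses Tier1. Subgame-perfect outcome: (Tier1, Plus) with payoffs (12, 5).
For the simultaneous game, intersect best replies.
Firm A's best replies: Budget→Tier1; Value→Tier1; Plus→Tier1; Premium→Tier2.
Firm B's best replies: Tier1→Plus; Tier2→Budget; Tier3→Premium; Tier4→Plus; Tier5→Premium.
The unique mutual best reply is (Tier1, Plus), giving (12, 5).
Firm B earns 5 sequentially versus 5 at the Nash outcome: unchanged.

unchanged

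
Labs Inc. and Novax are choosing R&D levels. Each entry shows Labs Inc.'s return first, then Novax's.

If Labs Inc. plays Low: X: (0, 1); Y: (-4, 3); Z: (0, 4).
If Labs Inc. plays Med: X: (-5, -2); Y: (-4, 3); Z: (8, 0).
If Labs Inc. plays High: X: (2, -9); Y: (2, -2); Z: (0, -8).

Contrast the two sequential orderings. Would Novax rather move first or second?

If Labs Inc. leads: Novax's best replies are Low→Z, Med→Y, High→Y; Labs Inc.'s induced payoffs 0, -4, 2; outcome (High, Y), payoffs (2, -2).
If Novax leads: Labs Inc.'s best replies are X→High, Y→High, Z→Med; Novax's induced payoffs -9, -2, 0; outcome (Med, Z), payoffs (8, 0).
Novax gets 0 moving first and -2 moving second, so Novax prefers to move first.

first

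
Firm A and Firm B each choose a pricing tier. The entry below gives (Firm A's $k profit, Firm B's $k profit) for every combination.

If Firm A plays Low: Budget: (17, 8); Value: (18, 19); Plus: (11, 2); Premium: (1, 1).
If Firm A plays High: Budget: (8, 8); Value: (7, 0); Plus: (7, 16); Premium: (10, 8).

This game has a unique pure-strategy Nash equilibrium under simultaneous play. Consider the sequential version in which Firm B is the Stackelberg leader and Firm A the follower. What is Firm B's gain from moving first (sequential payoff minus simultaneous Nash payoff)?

0

Firm A best-responds to each possible Firm B move:
- Budget → Firm A plays Low (best of 17, 8); Firm B gets 8.
- Value → Firm A plays Low (best of 18, 7); Firm B gets 19.
- Plus → Firm A plays Low (best of 11, 7); Firm B gets 2.
- Premium → Firm A plays High (best of 1, 10); Firm B gets 8.
Among 8, 19, 2, 8, the best is 19 at Value. Subgame-perfect outcome: (Low, Value) with payoffs (18, 19).
Under simultaneous play:
Firm A's best replies: Budget→Low; Value→Low; Plus→Low; Premium→High.
Firm B's best replies: Low→Value; High→Plus.
The unique mutual best reply is (Low, Value), giving (18, 19).
Firm B's commitment gain: 19 − 19 = 0.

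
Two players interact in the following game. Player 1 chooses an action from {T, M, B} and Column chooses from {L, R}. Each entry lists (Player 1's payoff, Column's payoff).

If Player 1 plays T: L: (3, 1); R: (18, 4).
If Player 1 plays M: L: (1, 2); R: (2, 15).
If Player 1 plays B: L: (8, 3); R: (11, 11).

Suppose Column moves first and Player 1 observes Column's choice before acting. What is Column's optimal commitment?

Player 1 best-responds to each possible Column move:
- L: BR = B, leader payoff 3.
- R: BR = T, leader payoff 4.
Column's induced payoffs are 3, 4, so Column commits to R. Subgame-perfect outcome: (T, R) with payoffs (18, 4).

R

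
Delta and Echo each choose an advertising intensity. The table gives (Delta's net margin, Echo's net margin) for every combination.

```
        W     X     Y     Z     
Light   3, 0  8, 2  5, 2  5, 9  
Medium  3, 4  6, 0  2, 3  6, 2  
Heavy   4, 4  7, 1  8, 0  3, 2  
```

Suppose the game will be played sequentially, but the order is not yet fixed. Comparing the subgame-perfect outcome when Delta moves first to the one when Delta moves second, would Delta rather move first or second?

first

If Delta leads: Echo's best replies are Light→Z, Medium→W, Heavy→W; Delta's induced payoffs 5, 3, 4; outcome (Light, Z), payoffs (5, 9).
If Echo leads: Delta's best replies are W→Heavy, X→Light, Y→Heavy, Z→Medium; Echo's induced payoffs 4, 2, 0, 2; outcome (Heavy, W), payoffs (4, 4).
Delta gets 5 moving first and 4 moving second, so Delta prefers to move first.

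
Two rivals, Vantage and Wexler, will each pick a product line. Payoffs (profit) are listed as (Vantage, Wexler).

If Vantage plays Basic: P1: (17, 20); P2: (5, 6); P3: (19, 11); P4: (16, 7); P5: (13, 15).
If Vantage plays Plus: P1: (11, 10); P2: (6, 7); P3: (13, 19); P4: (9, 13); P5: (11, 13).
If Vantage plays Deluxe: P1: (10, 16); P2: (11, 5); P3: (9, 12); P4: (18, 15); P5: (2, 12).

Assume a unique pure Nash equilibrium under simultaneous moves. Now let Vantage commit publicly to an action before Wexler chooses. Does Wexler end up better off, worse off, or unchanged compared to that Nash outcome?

unchanged

Wexler best-responds to each possible Vantage move:
- Basic: Wexler compares 20, 6, 11, 7, 15 and picks P1; Vantage would get 17.
- Plus: Wexler compares 10, 7, 19, 13, 13 and picks P3; Vantage would get 13.
- Deluxe: Wexler compares 16, 5, 12, 15, 12 and picks P1; Vantage would get 10.
Maximizing over 17, 13, 10, Vantage chooses Basic. Subgame-perfect outcome: (Basic, P1) with payoffs (17, 20).
Under simultaneous play:
Vantage's best replies: P1→Basic; P2→Deluxe; P3→Basic; P4→Deluxe; P5→Basic.
Wexler's best replies: Basic→P1; Plus→P3; Deluxe→P1.
The unique mutual best reply is (Basic, P1), giving (17, 20).
Wexler earns 20 sequentially versus 20 at the Nash outcome: unchanged.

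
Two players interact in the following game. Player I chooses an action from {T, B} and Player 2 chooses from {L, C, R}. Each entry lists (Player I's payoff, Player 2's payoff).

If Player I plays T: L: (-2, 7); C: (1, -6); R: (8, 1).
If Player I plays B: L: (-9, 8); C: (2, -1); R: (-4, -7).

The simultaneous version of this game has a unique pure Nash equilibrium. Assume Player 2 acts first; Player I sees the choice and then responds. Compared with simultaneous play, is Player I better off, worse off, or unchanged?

Solve by backward induction (Player 2 leads).
- L: Player I compares -2, -9 and picks T; Player 2 would get 7.
- C: Player I compares 1, 2 and picks B; Player 2 would get -1.
- R: Player I compares 8, -4 and picks T; Player 2 would get 1.
Maximizing over 7, -1, 1, Player 2 chooses L. Subgame-perfect outcome: (T, L) with payoffs (-2, 7).
Under simultaneous play:
Player I's best replies: L→T; C→B; R→T.
Player 2's best replies: T→L; B→L.
Only (T, L) has each player best-responding; Nash payoffs (-2, 7).
Player I earns -2 sequentially versus -2 at the Nash outcome: unchanged.

unchanged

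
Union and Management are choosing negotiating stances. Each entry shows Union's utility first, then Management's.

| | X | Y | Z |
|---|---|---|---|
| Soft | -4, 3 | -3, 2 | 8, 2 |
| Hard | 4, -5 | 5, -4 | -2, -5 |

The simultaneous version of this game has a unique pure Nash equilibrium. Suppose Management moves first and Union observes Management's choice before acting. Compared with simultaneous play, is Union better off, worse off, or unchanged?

Solve by backward induction (Management leads).
- X → Union plays Hard (best of -4, 4); Management gets -5.
- Y → Union plays Hard (best of -3, 5); Management gets -4.
- Z → Union plays Soft (best of 8, -2); Management gets 2.
Among -5, -4, 2, the best is 2 at Z. Subgame-perfect outcome: (Soft, Z) with payoffs (8, 2).
Under simultaneous play:
Union's best replies: X→Hard; Y→Hard; Z→Soft.
Management's best replies: Soft→X; Hard→Y.
Only (Hard, Y) has each player best-responding; Nash payoffs (5, -4).
Union earns 8 sequentially versus 5 at the Nash outcome: better off.

better off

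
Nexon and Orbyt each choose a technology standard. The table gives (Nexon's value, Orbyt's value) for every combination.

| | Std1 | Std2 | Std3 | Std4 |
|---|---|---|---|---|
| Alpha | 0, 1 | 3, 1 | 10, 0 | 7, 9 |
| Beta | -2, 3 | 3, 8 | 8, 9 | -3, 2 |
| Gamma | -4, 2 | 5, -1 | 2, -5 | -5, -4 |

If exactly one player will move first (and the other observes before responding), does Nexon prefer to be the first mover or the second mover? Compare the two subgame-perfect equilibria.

If Nexon leads: Orbyt's best replies are Alpha→Std4, Beta→Std3, Gamma→Std1; Nexon's induced payoffs 7, 8, -4; outcome (Beta, Std3), payoffs (8, 9).
If Orbyt leads: Nexon's best replies are Std1→Alpha, Std2→Gamma, Std3→Alpha, Std4→Alpha; Orbyt's induced payoffs 1, -1, 0, 9; outcome (Alpha, Std4), payoffs (7, 9).
Nexon gets 8 moving first and 7 moving second, so Nexon prefers to move first.

first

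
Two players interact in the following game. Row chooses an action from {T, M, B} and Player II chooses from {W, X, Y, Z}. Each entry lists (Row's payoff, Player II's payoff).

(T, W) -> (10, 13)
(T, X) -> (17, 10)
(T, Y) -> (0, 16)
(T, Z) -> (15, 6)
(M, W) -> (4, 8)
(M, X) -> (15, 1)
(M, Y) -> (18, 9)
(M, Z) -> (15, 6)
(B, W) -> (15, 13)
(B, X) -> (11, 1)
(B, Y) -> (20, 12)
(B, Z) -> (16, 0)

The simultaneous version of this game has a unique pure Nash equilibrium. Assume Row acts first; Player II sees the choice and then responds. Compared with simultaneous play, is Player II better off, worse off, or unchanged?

Solve by backward induction (Row leads).
- T → Player II plays Y (best of 13, 10, 16, 6); Row gets 0.
- M → Player II plays Y (best of 8, 1, 9, 6); Row gets 18.
- B → Player II plays W (best of 13, 1, 12, 0); Row gets 15.
Row's induced payoffs are 0, 18, 15, so Row commits to M. Subgame-perfect outcome: (M, Y) with payoffs (18, 9).
Now find the simultaneous Nash equilibrium.
Row's best replies: W→B; X→T; Y→B; Z→B.
Player II's best replies: T→Y; M→Y; B→W.
The unique mutual best reply is (B, W), giving (15, 13).
Player II earns 9 sequentially versus 13 at the Nash outcome: worse off.

worse off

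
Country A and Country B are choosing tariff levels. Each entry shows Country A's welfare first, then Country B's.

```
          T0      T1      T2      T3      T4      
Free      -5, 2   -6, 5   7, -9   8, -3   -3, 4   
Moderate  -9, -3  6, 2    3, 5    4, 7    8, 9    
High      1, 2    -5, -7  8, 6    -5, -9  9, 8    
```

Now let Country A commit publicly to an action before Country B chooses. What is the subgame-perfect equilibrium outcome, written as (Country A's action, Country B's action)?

Backward induction with Country A moving first.
- Free → Country B plays T1 (best of 2, 5, -9, -3, 4); Country A gets -6.
- Moderate → Country B plays T4 (best of -3, 2, 5, 7, 9); Country A gets 8.
- High → Country B plays T4 (best of 2, -7, 6, -9, 8); Country A gets 9.
Among -6, 8, 9, the best is 9 at High. Subgame-perfect outcome: (High, T4) with payoffs (9, 8).

(High, T4)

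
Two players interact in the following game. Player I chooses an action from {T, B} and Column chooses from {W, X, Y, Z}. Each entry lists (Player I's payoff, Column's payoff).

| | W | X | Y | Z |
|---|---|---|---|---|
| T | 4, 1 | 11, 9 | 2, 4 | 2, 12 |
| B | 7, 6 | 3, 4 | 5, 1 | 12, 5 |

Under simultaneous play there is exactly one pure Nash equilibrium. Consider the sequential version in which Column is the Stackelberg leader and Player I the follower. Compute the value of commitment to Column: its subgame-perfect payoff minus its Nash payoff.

Work backward from Player I's decision.
- W: BR = B, leader payoff 6.
- X: BR = T, leader payoff 9.
- Y: BR = B, leader payoff 1.
- Z: BR = B, leader payoff 5.
Among 6, 9, 1, 5, the best is 9 at X. Subgame-perfect outcome: (T, X) with payoffs (11, 9).
Now find the simultaneous Nash equilibrium.
Player I's best replies: W→B; X→T; Y→B; Z→B.
Column's best replies: T→Z; B→W.
The unique mutual best reply is (B, W), giving (7, 6).
Column's commitment gain: 9 − 6 = 3.

3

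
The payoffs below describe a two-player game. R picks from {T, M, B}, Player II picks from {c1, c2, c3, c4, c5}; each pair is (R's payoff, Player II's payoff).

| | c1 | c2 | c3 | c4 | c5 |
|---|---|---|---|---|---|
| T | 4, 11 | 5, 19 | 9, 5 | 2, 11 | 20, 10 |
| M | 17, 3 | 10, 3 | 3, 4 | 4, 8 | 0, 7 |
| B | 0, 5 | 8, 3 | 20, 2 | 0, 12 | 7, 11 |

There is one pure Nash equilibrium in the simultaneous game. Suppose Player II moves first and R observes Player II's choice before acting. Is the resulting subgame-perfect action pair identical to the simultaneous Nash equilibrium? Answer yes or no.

no

Work backward from R's decision.
- c1: BR = M, leader payoff 3.
- c2: BR = M, leader payoff 3.
- c3: BR = B, leader payoff 2.
- c4: BR = M, leader payoff 8.
- c5: BR = T, leader payoff 10.
Among 3, 3, 2, 8, 10, the best is 10 at c5. Subgame-perfect outcome: (T, c5) with payoffs (20, 10).
For the simultaneous game, intersect best replies.
R's best replies: c1→M; c2→M; c3→B; c4→M; c5→T.
Player II's best replies: T→c2; M→c4; B→c4.
The unique mutual best reply is (M, c4), giving (4, 8).
Sequential outcome (T, c5) differs from the Nash profile (M, c4).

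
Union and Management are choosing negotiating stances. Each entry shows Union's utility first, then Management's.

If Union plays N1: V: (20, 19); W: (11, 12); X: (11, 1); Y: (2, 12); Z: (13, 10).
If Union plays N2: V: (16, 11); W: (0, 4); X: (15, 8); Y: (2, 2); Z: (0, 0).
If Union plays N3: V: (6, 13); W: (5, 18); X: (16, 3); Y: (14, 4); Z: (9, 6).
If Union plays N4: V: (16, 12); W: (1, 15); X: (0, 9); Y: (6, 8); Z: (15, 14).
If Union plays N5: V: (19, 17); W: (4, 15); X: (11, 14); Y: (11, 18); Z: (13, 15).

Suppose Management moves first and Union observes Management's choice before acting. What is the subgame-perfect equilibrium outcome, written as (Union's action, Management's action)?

Work backward from Union's decision.
- V: BR = N1, leader payoff 19.
- W: BR = N1, leader payoff 12.
- X: BR = N3, leader payoff 3.
- Y: BR = N3, leader payoff 4.
- Z: BR = N4, leader payoff 14.
Management's induced payoffs are 19, 12, 3, 4, 14, so Management commits to V. Subgame-perfect outcome: (N1, V) with payoffs (20, 19).

(N1, V)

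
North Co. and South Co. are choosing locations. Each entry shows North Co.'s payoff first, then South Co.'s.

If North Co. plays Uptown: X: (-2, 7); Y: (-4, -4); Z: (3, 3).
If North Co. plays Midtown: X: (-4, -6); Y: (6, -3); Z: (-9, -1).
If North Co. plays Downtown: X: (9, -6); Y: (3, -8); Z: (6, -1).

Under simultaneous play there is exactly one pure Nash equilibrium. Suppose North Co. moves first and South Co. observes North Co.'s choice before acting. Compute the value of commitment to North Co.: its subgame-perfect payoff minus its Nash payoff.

Backward induction with North Co. moving first.
- Uptown → South Co. plays X (best of 7, -4, 3); North Co. gets -2.
- Midtown → South Co. plays Z (best of -6, -3, -1); North Co. gets -9.
- Downtown → South Co. plays Z (best of -6, -8, -1); North Co. gets 6.
Maximizing over -2, -9, 6, North Co. chooses Downtown. Subgame-perfect outcome: (Downtown, Z) with payoffs (6, -1).
Under simultaneous play:
North Co.'s best replies: X→Downtown; Y→Midtown; Z→Downtown.
South Co.'s best replies: Uptown→X; Midtown→Z; Downtown→Z.
Only (Downtown, Z) has each player best-responding; Nash payoffs (6, -1).
North Co.'s commitment gain: 6 − 6 = 0.

0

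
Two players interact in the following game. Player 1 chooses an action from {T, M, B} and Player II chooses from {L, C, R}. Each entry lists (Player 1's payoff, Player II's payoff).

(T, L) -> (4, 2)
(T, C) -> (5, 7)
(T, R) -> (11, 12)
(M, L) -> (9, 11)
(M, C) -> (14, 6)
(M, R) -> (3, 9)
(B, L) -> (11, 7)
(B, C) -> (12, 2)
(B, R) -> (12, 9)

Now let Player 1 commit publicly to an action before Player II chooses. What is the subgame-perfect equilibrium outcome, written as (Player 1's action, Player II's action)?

Player II best-responds to each possible Player 1 move:
- T: BR = R, leader payoff 11.
- M: BR = L, leader payoff 9.
- B: BR = R, leader payoff 12.
Player 1's induced payoffs are 11, 9, 12, so Player 1 commits to B. Subgame-perfect outcome: (B, R) with payoffs (12, 9).

(B, R)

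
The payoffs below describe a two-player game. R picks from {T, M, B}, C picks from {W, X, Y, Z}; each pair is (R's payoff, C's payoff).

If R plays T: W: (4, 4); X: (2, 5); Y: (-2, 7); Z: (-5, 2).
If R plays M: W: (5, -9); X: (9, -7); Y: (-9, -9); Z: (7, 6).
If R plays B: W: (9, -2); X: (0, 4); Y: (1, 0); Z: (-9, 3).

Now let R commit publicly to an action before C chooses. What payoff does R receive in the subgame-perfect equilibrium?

7

C best-responds to each possible R move:
- T → C plays Y (best of 4, 5, 7, 2); R gets -2.
- M → C plays Z (best of -9, -7, -9, 6); R gets 7.
- B → C plays X (best of -2, 4, 0, 3); R gets 0.
Among -2, 7, 0, the best is 7 at M. Subgame-perfect outcome: (M, Z) with payoffs (7, 6).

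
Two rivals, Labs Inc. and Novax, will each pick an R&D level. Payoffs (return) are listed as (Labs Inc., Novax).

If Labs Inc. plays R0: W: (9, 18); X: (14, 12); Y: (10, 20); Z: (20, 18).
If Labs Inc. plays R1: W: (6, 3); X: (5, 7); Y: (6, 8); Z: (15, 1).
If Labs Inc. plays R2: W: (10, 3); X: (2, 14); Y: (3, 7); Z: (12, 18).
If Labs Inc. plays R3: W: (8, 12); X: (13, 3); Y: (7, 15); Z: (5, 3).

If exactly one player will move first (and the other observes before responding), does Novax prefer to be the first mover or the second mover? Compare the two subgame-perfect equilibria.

first

If Labs Inc. leads: Novax's best replies are R0→Y, R1→Y, R2→Z, R3→Y; Labs Inc.'s induced payoffs 10, 6, 12, 7; outcome (R2, Z), payoffs (12, 18).
If Novax leads: Labs Inc.'s best replies are W→R2, X→R0, Y→R0, Z→R0; Novax's induced payoffs 3, 12, 20, 18; outcome (R0, Y), payoffs (10, 20).
Novax gets 20 moving first and 18 moving second, so Novax prefers to move first.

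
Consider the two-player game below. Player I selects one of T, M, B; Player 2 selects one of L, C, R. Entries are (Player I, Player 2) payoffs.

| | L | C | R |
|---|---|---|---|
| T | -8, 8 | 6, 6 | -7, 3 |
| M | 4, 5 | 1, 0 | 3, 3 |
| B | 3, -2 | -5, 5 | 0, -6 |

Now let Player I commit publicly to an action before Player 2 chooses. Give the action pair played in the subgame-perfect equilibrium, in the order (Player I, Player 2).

(M, L)

Backward induction with Player I moving first.
- T: Player 2 compares 8, 6, 3 and picks L; Player I would get -8.
- M: Player 2 compares 5, 0, 3 and picks L; Player I would get 4.
- B: Player 2 compares -2, 5, -6 and picks C; Player I would get -5.
Maximizing over -8, 4, -5, Player I chooses M. Subgame-perfect outcome: (M, L) with payoffs (4, 5).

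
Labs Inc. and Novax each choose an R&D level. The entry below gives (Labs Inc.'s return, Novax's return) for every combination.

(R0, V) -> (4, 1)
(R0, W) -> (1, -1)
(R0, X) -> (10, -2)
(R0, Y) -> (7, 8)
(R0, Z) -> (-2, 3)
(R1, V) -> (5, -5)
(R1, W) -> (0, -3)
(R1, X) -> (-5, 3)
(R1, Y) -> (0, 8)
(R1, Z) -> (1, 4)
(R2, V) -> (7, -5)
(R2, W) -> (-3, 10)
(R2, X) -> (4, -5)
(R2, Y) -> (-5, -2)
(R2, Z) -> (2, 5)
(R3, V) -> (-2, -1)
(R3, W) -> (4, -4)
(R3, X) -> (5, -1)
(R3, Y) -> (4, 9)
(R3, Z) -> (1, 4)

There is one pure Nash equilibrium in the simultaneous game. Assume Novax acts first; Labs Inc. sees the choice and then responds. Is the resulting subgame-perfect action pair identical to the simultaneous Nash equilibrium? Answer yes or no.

yes

Backward induction with Novax moving first.
- V → Labs Inc. plays R2 (best of 4, 5, 7, -2); Novax gets -5.
- W → Labs Inc. plays R3 (best of 1, 0, -3, 4); Novax gets -4.
- X → Labs Inc. plays R0 (best of 10, -5, 4, 5); Novax gets -2.
- Y → Labs Inc. plays R0 (best of 7, 0, -5, 4); Novax gets 8.
- Z → Labs Inc. plays R2 (best of -2, 1, 2, 1); Novax gets 5.
Novax's induced payoffs are -5, -4, -2, 8, 5, so Novax commits to Y. Subgame-perfect outcome: (R0, Y) with payoffs (7, 8).
For the simultaneous game, intersect best replies.
Labs Inc.'s best replies: V→R2; W→R3; X→R0; Y→R0; Z→R2.
Novax's best replies: R0→Y; R1→Y; R2→W; R3→Y.
The unique mutual best reply is (R0, Y), giving (7, 8).
Sequential outcome (R0, Y) coincides with the Nash profile (R0, Y).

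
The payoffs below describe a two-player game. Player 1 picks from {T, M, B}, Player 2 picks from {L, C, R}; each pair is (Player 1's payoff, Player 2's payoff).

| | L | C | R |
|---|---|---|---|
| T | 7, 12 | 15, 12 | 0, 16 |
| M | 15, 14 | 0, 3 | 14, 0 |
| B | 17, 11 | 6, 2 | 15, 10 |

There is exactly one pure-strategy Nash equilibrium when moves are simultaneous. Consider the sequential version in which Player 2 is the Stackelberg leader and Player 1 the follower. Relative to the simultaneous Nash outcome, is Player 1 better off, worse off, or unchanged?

Solve by backward induction (Player 2 leads).
- L: Player 1 compares 7, 15, 17 and picks B; Player 2 would get 11.
- C: Player 1 compares 15, 0, 6 and picks T; Player 2 would get 12.
- R: Player 1 compares 0, 14, 15 and picks B; Player 2 would get 10.
Player 2's induced payoffs are 11, 12, 10, so Player 2 commits to C. Subgame-perfect outcome: (T, C) with payoffs (15, 12).
For the simultaneous game, intersect best replies.
Player 1's best replies: L→B; C→T; R→B.
Player 2's best replies: T→R; M→L; B→L.
The unique mutual best reply is (B, L), giving (17, 11).
Player 1 earns 15 sequentially versus 17 at the Nash outcome: worse off.

worse off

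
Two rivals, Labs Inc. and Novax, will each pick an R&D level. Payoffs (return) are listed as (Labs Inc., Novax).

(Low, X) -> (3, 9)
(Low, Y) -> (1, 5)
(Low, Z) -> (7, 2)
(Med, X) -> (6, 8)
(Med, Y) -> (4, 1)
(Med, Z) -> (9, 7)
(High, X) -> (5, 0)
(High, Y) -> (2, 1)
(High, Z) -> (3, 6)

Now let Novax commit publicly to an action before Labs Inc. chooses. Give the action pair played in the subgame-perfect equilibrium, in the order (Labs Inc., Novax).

(Med, X)

Solve by backward induction (Novax leads).
- X: Labs Inc. compares 3, 6, 5 and picks Med; Novax would get 8.
- Y: Labs Inc. compares 1, 4, 2 and picks Med; Novax would get 1.
- Z: Labs Inc. compares 7, 9, 3 and picks Med; Novax would get 7.
Among 8, 1, 7, the best is 8 at X. Subgame-perfect outcome: (Med, X) with payoffs (6, 8).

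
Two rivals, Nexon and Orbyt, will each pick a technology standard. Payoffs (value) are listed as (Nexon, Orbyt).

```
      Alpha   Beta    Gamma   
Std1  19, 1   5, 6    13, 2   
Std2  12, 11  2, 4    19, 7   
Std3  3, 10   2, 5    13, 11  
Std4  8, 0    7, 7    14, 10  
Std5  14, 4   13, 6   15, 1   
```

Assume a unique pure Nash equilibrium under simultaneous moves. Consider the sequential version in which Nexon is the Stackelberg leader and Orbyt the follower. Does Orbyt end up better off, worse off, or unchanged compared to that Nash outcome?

Orbyt best-responds to each possible Nexon move:
- Std1 → Orbyt plays Beta (best of 1, 6, 2); Nexon gets 5.
- Std2 → Orbyt plays Alpha (best of 11, 4, 7); Nexon gets 12.
- Std3 → Orbyt plays Gamma (best of 10, 5, 11); Nexon gets 13.
- Std4 → Orbyt plays Gamma (best of 0, 7, 10); Nexon gets 14.
- Std5 → Orbyt plays Beta (best of 4, 6, 1); Nexon gets 13.
Maximizing over 5, 12, 13, 14, 13, Nexon chooses Std4. Subgame-perfect outcome: (Std4, Gamma) with payoffs (14, 10).
Now find the simultaneous Nash equilibrium.
Nexon's best replies: Alpha→Std1; Beta→Std5; Gamma→Std2.
Orbyt's best replies: Std1→Beta; Std2→Alpha; Std3→Gamma; Std4→Gamma; Std5→Beta.
Only (Std5, Beta) has each player best-responding; Nash payoffs (13, 6).
Orbyt earns 10 sequentially versus 6 at the Nash outcome: better off.

better off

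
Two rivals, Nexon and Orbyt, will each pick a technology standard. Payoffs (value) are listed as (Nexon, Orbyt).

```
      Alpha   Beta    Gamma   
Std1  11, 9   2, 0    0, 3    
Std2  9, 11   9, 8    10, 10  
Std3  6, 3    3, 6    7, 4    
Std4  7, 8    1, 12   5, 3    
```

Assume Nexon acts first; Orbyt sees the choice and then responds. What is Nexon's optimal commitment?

Work backward from Orbyt's decision.
- Std1: BR = Alpha, leader payoff 11.
- Std2: BR = Alpha, leader payoff 9.
- Std3: BR = Beta, leader payoff 3.
- Std4: BR = Beta, leader payoff 1.
Nexon's induced payoffs are 11, 9, 3, 1, so Nexon commits to Std1. Subgame-perfect outcome: (Std1, Alpha) with payoffs (11, 9).

Std1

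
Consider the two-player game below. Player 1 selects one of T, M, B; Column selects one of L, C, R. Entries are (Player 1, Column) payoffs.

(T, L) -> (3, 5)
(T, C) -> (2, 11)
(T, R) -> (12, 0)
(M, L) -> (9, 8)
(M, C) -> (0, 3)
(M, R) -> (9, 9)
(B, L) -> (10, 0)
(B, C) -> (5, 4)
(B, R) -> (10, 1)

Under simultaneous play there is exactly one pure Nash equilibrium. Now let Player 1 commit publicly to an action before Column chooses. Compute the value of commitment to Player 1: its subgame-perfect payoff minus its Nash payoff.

Column best-responds to each possible Player 1 move:
- T → Column plays C (best of 5, 11, 0); Player 1 gets 2.
- M → Column plays R (best of 8, 3, 9); Player 1 gets 9.
- B → Column plays C (best of 0, 4, 1); Player 1 gets 5.
Among 2, 9, 5, the best is 9 at M. Subgame-perfect outcome: (M, R) with payoffs (9, 9).
Under simultaneous play:
Player 1's best replies: L→B; C→B; R→T.
Column's best replies: T→C; M→R; B→C.
Only (B, C) has each player best-responding; Nash payoffs (5, 4).
Player 1's commitment gain: 9 − 5 = 4.

4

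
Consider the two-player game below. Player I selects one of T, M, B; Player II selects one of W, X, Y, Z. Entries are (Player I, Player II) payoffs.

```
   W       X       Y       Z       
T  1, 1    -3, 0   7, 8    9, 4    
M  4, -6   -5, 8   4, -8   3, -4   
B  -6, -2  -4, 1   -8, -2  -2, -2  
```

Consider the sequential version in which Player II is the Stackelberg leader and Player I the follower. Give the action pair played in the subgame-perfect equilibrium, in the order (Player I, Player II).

(T, Y)

Work backward from Player I's decision.
- W: Player I compares 1, 4, -6 and picks M; Player II would get -6.
- X: Player I compares -3, -5, -4 and picks T; Player II would get 0.
- Y: Player I compares 7, 4, -8 and picks T; Player II would get 8.
- Z: Player I compares 9, 3, -2 and picks T; Player II would get 4.
Among -6, 0, 8, 4, the best is 8 at Y. Subgame-perfect outcome: (T, Y) with payoffs (7, 8).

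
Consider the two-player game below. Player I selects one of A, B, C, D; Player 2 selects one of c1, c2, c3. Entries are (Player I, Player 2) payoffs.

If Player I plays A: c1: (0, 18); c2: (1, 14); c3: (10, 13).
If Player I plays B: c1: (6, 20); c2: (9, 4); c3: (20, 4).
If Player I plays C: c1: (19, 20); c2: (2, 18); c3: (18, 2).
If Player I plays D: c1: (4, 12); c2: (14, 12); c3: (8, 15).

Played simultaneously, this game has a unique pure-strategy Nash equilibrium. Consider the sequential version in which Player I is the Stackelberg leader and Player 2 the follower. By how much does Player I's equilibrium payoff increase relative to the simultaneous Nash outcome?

0

Backward induction with Player I moving first.
- A: BR = c1, leader payoff 0.
- B: BR = c1, leader payoff 6.
- C: BR = c1, leader payoff 19.
- D: BR = c3, leader payoff 8.
Among 0, 6, 19, 8, the best is 19 at C. Subgame-perfect outcome: (C, c1) with payoffs (19, 20).
For the simultaneous game, intersect best replies.
Player I's best replies: c1→C; c2→D; c3→B.
Player 2's best replies: A→c1; B→c1; C→c1; D→c3.
Only (C, c1) has each player best-responding; Nash payoffs (19, 20).
Player I's commitment gain: 19 − 19 = 0.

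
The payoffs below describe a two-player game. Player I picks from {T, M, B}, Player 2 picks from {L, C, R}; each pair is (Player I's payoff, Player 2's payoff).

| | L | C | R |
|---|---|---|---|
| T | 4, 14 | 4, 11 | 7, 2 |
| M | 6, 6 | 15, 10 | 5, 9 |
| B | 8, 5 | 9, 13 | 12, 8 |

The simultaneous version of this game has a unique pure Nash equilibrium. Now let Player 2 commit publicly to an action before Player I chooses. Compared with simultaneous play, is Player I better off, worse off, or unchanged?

unchanged

Player I best-responds to each possible Player 2 move:
- L → Player I plays B (best of 4, 6, 8); Player 2 gets 5.
- C → Player I plays M (best of 4, 15, 9); Player 2 gets 10.
- R → Player I plays B (best of 7, 5, 12); Player 2 gets 8.
Player 2's induced payoffs are 5, 10, 8, so Player 2 commits to C. Subgame-perfect outcome: (M, C) with payoffs (15, 10).
Under simultaneous play:
Player I's best replies: L→B; C→M; R→B.
Player 2's best replies: T→L; M→C; B→C.
The unique mutual best reply is (M, C), giving (15, 10).
Player I earns 15 sequentially versus 15 at the Nash outcome: unchanged.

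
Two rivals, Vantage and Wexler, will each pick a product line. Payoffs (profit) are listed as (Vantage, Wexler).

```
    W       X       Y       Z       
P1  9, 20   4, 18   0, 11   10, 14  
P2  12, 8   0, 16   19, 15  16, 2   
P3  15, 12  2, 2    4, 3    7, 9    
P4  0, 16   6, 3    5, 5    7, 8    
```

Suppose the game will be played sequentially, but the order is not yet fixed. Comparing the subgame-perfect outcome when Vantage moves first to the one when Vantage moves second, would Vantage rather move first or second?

If Vantage leads: Wexler's best replies are P1→W, P2→X, P3→W, P4→W; Vantage's induced payoffs 9, 0, 15, 0; outcome (P3, W), payoffs (15, 12).
If Wexler leads: Vantage's best replies are W→P3, X→P4, Y→P2, Z→P2; Wexler's induced payoffs 12, 3, 15, 2; outcome (P2, Y), payoffs (19, 15).
Vantage gets 15 moving first and 19 moving second, so Vantage prefers to move second.

second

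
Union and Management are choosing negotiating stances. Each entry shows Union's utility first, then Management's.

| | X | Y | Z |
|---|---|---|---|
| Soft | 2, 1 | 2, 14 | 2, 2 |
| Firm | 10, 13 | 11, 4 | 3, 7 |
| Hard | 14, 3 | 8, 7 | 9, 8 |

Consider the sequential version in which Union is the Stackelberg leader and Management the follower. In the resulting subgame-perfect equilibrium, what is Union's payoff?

10

Backward induction with Union moving first.
- Soft: Management compares 1, 14, 2 and picks Y; Union would get 2.
- Firm: Management compares 13, 4, 7 and picks X; Union would get 10.
- Hard: Management compares 3, 7, 8 and picks Z; Union would get 9.
Among 2, 10, 9, the best is 10 at Firm. Subgame-perfect outcome: (Firm, X) with payoffs (10, 13).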